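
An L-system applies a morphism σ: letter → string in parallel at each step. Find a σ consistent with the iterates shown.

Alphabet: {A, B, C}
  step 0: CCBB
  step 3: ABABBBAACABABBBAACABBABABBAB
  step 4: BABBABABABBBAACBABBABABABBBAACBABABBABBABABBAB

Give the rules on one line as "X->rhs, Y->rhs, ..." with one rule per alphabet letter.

A->B, B->AB, C->AAC

  step 3 ⇒ step 4: ABABBBAACABABBBAACABBABABBAB ⇒ B·AB·B·AB·AB·AB·B·B·AAC·B·AB·B·AB·AB·AB·B·B·AAC·B·AB·AB·B·AB·B·AB·AB·B·AB
    A ↦ B
    B ↦ AB
    C ↦ AAC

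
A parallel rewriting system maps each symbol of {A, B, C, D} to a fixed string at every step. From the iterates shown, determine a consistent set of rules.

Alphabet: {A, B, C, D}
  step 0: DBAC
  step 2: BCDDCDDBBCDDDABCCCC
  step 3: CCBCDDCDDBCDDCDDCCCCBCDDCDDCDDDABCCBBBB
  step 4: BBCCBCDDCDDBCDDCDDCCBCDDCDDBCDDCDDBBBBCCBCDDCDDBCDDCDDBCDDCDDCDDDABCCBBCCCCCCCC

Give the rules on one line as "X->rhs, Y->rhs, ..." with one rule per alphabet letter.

  step 3 ⇒ step 4: CCBCDDCDDBCDDCDDCCCCBCDDCDDCDDDABCCBBBB ⇒ B·B·CC·B·CDD·CDD·B·CDD·CDD·CC·B·CDD·CDD·B·CDD·CDD·B·B·B·B·CC·B·CDD·CDD·B·CDD·CDD·B·CDD·CDD·CDD·DAB·CC·B·B·CC·CC·CC·CC
    A ↦ DAB
    B ↦ CC
    C ↦ B
    D ↦ CDD

A->DAB, B->CC, C->B, D->CDD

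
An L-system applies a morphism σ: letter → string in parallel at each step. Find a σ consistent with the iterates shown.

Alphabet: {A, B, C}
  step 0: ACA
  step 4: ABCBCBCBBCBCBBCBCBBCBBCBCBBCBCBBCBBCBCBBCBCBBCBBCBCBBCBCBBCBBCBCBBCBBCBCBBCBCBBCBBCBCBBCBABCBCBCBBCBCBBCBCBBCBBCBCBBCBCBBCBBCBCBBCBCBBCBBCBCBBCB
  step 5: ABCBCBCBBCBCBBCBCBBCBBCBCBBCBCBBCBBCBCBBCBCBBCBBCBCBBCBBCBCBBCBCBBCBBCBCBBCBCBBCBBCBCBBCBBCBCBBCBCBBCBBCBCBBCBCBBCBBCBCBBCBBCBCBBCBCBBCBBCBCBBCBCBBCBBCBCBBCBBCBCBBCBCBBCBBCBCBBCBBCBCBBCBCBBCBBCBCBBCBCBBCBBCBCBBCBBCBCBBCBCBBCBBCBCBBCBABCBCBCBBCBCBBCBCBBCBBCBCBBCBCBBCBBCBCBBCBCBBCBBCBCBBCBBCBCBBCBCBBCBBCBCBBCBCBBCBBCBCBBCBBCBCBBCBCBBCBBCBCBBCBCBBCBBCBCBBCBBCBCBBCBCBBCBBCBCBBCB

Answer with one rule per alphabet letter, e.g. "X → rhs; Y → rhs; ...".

  step 4 ⇒ step 5: ABCBCBCBBCBCBBCBCBBCBBCBCBBCBCBBCBBCBCBBCBCBBCBBCBCBBCBCBBCBBCBCBBCBBCBCBBCBCBBCBBCBCBBCBABCBCBCBBCBCBBCBCBBCBBCBCBBCBCBBCBBCBCBBCBCBBCBBCBCBBCB ⇒ ABC·BCB·CB·BCB·CB·BCB·CB·BCB·BCB·CB·BCB·CB·BCB·BCB·CB·BCB·CB·BCB·BCB·CB·BCB·BCB·CB·BCB·CB·BCB·BCB·CB·BCB·CB·BCB·BCB·CB·BCB·BCB·CB·BCB·CB·BCB·BCB·CB·BCB·CB·BCB·BCB·CB·BCB·BCB·CB·BCB·CB·BCB·BCB·CB·BCB·CB·BCB·BCB·CB·BCB·BCB·CB·BCB·CB·BCB·BCB·CB·BCB·BCB·CB·BCB·CB·BCB·BCB·CB·BCB·CB·BCB·BCB·CB·BCB·BCB·CB·BCB·CB·BCB·BCB·CB·BCB·ABC·BCB·CB·BCB·CB·BCB·CB·BCB·BCB·CB·BCB·CB·BCB·BCB·CB·BCB·CB·BCB·BCB·CB·BCB·BCB·CB·BCB·CB·BCB·BCB·CB·BCB·CB·BCB·BCB·CB·BCB·BCB·CB·BCB·CB·BCB·BCB·CB·BCB·CB·BCB·BCB·CB·BCB·BCB·CB·BCB·CB·BCB·BCB·CB·BCB
    A ↦ ABC
    B ↦ BCB
    C ↦ CB

A->ABC, B->BCB, C->CB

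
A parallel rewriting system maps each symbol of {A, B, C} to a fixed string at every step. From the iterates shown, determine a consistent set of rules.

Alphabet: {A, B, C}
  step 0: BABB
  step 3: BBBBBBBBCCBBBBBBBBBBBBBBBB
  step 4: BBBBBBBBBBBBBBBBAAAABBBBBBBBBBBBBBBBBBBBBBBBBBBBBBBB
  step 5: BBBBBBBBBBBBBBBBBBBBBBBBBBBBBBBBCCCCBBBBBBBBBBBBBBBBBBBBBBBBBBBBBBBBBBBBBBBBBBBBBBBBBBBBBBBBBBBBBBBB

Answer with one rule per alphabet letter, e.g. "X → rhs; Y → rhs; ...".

  step 4 ⇒ step 5: BBBBBBBBBBBBBBBBAAAABBBBBBBBBBBBBBBBBBBBBBBBBBBBBBBB ⇒ BB·BB·BB·BB·BB·BB·BB·BB·BB·BB·BB·BB·BB·BB·BB·BB·C·C·C·C·BB·BB·BB·BB·BB·BB·BB·BB·BB·BB·BB·BB·BB·BB·BB·BB·BB·BB·BB·BB·BB·BB·BB·BB·BB·BB·BB·BB·BB·BB·BB·BB
    A ↦ C
    B ↦ BB
  step 3 ⇒ step 4: BBBBBBBBCCBBBBBBBBBBBBBBBB ⇒ BB·BB·BB·BB·BB·BB·BB·BB·AA·AA·BB·BB·BB·BB·BB·BB·BB·BB·BB·BB·BB·BB·BB·BB·BB·BB
    C ↦ AA

A->C, B->BB, C->AA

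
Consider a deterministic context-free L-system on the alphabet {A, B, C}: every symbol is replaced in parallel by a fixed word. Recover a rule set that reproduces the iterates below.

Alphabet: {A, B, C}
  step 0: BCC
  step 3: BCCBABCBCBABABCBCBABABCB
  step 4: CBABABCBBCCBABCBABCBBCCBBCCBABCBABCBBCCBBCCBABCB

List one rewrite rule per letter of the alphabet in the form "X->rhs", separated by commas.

  step 3 ⇒ step 4: BCCBABCBCBABABCBCBABABCB ⇒ CB·AB·AB·CB·BC·CB·AB·CB·AB·CB·BC·CB·BC·CB·AB·CB·AB·CB·BC·CB·BC·CB·AB·CB
    A ↦ BC
    B ↦ CB
    C ↦ AB

A->BC, B->CB, C->AB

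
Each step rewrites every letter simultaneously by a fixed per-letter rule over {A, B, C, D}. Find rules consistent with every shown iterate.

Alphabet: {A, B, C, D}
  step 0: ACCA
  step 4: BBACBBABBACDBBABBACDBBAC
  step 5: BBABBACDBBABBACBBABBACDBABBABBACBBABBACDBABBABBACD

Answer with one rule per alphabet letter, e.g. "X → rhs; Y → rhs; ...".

A->C, B->BBA, C->D, D->BA

  step 4 ⇒ step 5: BBACBBABBACDBBABBACDBBAC ⇒ BBA·BBA·C·D·BBA·BBA·C·BBA·BBA·C·D·BA·BBA·BBA·C·BBA·BBA·C·D·BA·BBA·BBA·C·D
    A ↦ C
    B ↦ BBA
    C ↦ D
    D ↦ BA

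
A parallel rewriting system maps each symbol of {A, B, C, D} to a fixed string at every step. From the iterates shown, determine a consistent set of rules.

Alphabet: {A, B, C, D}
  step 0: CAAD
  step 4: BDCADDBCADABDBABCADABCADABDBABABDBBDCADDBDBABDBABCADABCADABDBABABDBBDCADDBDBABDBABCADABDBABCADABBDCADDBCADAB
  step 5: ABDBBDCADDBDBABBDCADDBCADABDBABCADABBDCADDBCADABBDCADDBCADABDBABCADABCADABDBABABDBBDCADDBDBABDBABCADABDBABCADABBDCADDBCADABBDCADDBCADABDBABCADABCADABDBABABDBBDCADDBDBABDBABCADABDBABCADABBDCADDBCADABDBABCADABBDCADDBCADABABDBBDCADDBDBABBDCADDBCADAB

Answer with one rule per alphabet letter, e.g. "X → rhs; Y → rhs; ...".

A->CAD, B->AB, C->BD, D->DB

  step 4 ⇒ step 5: BDCADDBCADABDBABCADABCADABDBABABDBBDCADDBDBABDBABCADABCADABDBABABDBBDCADDBDBABDBABCADABDBABCADABBDCADDBCADAB ⇒ AB·DB·BD·CAD·DB·DB·AB·BD·CAD·DB·CAD·AB·DB·AB·CAD·AB·BD·CAD·DB·CAD·AB·BD·CAD·DB·CAD·AB·DB·AB·CAD·AB·CAD·AB·DB·AB·AB·DB·BD·CAD·DB·DB·AB·DB·AB·CAD·AB·DB·AB·CAD·AB·BD·CAD·DB·CAD·AB·BD·CAD·DB·CAD·AB·DB·AB·CAD·AB·CAD·AB·DB·AB·AB·DB·BD·CAD·DB·DB·AB·DB·AB·CAD·AB·DB·AB·CAD·AB·BD·CAD·DB·CAD·AB·DB·AB·CAD·AB·BD·CAD·DB·CAD·AB·AB·DB·BD·CAD·DB·DB·AB·BD·CAD·DB·CAD·AB
    A ↦ CAD
    B ↦ AB
    C ↦ BD
    D ↦ DB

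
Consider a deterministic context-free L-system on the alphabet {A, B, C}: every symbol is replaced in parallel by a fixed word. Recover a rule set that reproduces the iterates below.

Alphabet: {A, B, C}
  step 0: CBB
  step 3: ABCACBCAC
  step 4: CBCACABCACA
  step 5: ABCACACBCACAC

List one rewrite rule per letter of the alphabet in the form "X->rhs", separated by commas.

A->C, B->BC, C->A

  step 4 ⇒ step 5: CBCACABCACA ⇒ A·BC·A·C·A·C·BC·A·C·A·C
    A ↦ C
    B ↦ BC
    C ↦ A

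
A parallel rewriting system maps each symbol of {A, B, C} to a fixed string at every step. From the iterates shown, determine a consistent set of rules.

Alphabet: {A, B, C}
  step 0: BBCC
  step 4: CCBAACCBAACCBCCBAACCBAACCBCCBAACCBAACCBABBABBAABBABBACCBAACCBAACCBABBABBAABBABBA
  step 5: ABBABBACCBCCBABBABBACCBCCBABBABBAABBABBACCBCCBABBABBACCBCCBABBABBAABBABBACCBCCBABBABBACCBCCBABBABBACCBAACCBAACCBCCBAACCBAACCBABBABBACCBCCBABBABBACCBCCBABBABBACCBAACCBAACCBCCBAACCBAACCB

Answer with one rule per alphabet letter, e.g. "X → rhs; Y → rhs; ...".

  step 4 ⇒ step 5: CCBAACCBAACCBCCBAACCBAACCBCCBAACCBAACCBABBABBAABBABBACCBAACCBAACCBABBABBAABBABBA ⇒ ABB·ABB·A·CCB·CCB·ABB·ABB·A·CCB·CCB·ABB·ABB·A·ABB·ABB·A·CCB·CCB·ABB·ABB·A·CCB·CCB·ABB·ABB·A·ABB·ABB·A·CCB·CCB·ABB·ABB·A·CCB·CCB·ABB·ABB·A·CCB·A·A·CCB·A·A·CCB·CCB·A·A·CCB·A·A·CCB·ABB·ABB·A·CCB·CCB·ABB·ABB·A·CCB·CCB·ABB·ABB·A·CCB·A·A·CCB·A·A·CCB·CCB·A·A·CCB·A·A·CCB
    A ↦ CCB
    B ↦ A
    C ↦ ABB

A->CCB, B->A, C->ABB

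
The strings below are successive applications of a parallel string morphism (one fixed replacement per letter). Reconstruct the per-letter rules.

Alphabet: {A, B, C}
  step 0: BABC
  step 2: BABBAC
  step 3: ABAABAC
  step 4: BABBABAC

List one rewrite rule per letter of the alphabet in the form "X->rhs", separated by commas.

A->B, B->A, C->AC

  step 3 ⇒ step 4: ABAABAC ⇒ B·A·B·B·A·B·AC
    A ↦ B
    B ↦ A
    C ↦ AC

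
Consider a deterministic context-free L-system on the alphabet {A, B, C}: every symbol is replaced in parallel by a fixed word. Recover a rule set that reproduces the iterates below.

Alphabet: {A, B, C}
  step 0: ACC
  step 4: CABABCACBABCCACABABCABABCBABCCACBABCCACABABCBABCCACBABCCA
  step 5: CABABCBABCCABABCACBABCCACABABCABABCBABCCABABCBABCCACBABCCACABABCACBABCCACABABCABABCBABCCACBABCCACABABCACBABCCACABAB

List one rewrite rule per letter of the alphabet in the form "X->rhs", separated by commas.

  step 4 ⇒ step 5: CABABCACBABCCACABABCABABCBABCCACBABCCACABABCBABCCACBABCCA ⇒ CA·BAB·C·BAB·C·CA·BAB·CA·C·BAB·C·CA·CA·BAB·CA·BAB·C·BAB·C·CA·BAB·C·BAB·C·CA·C·BAB·C·CA·CA·BAB·CA·C·BAB·C·CA·CA·BAB·CA·BAB·C·BAB·C·CA·C·BAB·C·CA·CA·BAB·CA·C·BAB·C·CA·CA·BAB
    A ↦ BAB
    B ↦ C
    C ↦ CA

A->BAB, B->C, C->CA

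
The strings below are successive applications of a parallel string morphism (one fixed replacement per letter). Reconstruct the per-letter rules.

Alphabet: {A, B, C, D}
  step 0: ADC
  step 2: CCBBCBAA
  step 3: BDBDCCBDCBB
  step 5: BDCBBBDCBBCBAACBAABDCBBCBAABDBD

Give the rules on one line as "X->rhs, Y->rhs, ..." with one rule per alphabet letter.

A->B, B->C, C->BD, D->BAA

  step 2 ⇒ step 3: CCBBCBAA ⇒ BD·BD·C·C·BD·C·B·B
    A ↦ B
    B ↦ C
    C ↦ BD
    D ↦ BAA  (constrained at step 0)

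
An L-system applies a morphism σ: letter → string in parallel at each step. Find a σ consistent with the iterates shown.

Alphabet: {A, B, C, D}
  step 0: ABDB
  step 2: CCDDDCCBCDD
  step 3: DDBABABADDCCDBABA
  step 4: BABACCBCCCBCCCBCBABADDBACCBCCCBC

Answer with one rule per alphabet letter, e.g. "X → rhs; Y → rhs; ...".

  step 3 ⇒ step 4: DDBABABADDCCDBABA ⇒ BA·BA·CC·BC·CC·BC·CC·BC·BA·BA·D·D·BA·CC·BC·CC·BC
    A ↦ BC
    B ↦ CC
    C ↦ D
    D ↦ BA

A->BC, B->CC, C->D, D->BA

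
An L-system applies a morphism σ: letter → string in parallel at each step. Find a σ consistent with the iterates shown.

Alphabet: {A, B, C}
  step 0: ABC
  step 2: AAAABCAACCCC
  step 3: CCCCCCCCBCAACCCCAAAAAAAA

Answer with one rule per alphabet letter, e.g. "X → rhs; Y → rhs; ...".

A->CC, B->BC, C->AA

  step 2 ⇒ step 3: AAAABCAACCCC ⇒ CC·CC·CC·CC·BC·AA·CC·CC·AA·AA·AA·AA
    A ↦ CC
    B ↦ BC
    C ↦ AA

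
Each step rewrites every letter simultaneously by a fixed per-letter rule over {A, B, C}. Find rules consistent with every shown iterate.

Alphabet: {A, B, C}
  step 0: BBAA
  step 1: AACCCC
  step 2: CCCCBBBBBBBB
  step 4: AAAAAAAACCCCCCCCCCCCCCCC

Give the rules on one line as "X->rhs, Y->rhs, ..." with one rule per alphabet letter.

  step 1 ⇒ step 2: AACCCC ⇒ CC·CC·BB·BB·BB·BB
    A ↦ CC
    C ↦ BB
  step 0 ⇒ step 1: BBAA ⇒ A·A·CC·CC
    B ↦ A

A->CC, B->A, C->BB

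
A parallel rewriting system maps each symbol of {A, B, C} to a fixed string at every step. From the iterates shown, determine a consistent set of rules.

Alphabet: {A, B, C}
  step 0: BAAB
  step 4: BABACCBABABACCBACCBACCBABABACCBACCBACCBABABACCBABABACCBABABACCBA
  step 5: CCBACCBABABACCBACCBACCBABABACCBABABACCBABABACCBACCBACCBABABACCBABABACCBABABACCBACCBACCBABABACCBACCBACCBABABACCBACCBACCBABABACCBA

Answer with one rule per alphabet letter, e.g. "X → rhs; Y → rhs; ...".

  step 4 ⇒ step 5: BABACCBABABACCBACCBACCBABABACCBACCBACCBABABACCBABABACCBABABACCBA ⇒ CC·BA·CC·BA·BA·BA·CC·BA·CC·BA·CC·BA·BA·BA·CC·BA·BA·BA·CC·BA·BA·BA·CC·BA·CC·BA·CC·BA·BA·BA·CC·BA·BA·BA·CC·BA·BA·BA·CC·BA·CC·BA·CC·BA·BA·BA·CC·BA·CC·BA·CC·BA·BA·BA·CC·BA·CC·BA·CC·BA·BA·BA·CC·BA
    A ↦ BA
    B ↦ CC
    C ↦ BA

A->BA, B->CC, C->BA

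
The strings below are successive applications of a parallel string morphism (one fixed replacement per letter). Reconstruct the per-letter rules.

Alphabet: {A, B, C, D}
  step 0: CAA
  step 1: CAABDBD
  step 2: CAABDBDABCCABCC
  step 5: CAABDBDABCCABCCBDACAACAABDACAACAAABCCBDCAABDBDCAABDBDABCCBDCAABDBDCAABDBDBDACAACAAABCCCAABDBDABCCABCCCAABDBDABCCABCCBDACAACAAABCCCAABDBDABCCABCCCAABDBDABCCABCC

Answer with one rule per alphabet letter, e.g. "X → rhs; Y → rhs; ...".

A->BD, B->A, C->CAA, D->BCC

  step 1 ⇒ step 2: CAABDBD ⇒ CAA·BD·BD·A·BCC·A·BCC
    A ↦ BD
    B ↦ A
    C ↦ CAA
    D ↦ BCC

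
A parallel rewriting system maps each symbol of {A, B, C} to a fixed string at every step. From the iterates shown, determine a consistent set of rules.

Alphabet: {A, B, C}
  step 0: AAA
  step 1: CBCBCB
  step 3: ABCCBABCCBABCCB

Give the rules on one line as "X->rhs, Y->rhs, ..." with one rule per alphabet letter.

  step 0 ⇒ step 1: AAA ⇒ CB·CB·CB
    A ↦ CB
    B ↦ A  (constrained at step 1)
    C ↦ BC  (constrained at step 1)

A->CB, B->A, C->BC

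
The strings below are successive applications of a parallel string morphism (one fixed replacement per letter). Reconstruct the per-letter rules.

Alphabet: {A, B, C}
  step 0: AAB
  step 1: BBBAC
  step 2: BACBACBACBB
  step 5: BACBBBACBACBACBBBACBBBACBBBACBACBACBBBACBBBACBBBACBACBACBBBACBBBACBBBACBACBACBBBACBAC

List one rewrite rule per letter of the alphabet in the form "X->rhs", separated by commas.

  step 1 ⇒ step 2: BBBAC ⇒ BAC·BAC·BAC·B·B
    A ↦ B
    B ↦ BAC
    C ↦ B

A->B, B->BAC, C->B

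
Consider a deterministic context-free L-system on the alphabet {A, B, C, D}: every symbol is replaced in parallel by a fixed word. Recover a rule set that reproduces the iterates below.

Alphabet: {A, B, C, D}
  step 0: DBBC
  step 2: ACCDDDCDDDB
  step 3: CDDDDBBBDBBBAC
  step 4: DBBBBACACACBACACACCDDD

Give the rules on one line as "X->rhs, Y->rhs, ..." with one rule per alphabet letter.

A->CDD, B->AC, C->D, D->B

  step 3 ⇒ step 4: CDDDDBBBDBBBAC ⇒ D·B·B·B·B·AC·AC·AC·B·AC·AC·AC·CDD·D
    A ↦ CDD
    B ↦ AC
    C ↦ D
    D ↦ B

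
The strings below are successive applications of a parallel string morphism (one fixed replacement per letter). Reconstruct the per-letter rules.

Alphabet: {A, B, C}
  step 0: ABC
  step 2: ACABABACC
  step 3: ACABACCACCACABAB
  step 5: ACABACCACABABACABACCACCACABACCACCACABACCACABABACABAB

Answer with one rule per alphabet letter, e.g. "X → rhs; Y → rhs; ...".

  step 2 ⇒ step 3: ACABABACC ⇒ AC·AB·AC·C·AC·C·AC·AB·AB
    A ↦ AC
    B ↦ C
    C ↦ AB

A->AC, B->C, C->AB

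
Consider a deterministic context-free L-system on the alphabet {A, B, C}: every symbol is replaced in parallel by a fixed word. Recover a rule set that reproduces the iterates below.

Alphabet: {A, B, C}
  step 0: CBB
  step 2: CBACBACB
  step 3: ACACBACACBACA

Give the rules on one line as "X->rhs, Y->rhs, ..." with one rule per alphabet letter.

A->CB, B->CA, C->A

  step 2 ⇒ step 3: CBACBACB ⇒ A·CA·CB·A·CA·CB·A·CA
    A ↦ CB
    B ↦ CA
    C ↦ A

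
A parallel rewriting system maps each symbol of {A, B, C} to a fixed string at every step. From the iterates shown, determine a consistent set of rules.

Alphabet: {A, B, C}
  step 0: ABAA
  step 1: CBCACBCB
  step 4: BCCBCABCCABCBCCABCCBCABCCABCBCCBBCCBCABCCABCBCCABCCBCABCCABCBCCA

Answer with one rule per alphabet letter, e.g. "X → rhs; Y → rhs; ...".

  step 0 ⇒ step 1: ABAA ⇒ CB·CA·CB·CB
    A ↦ CB
    B ↦ CA
    C ↦ BC  (constrained at step 1)

A->CB, B->CA, C->BC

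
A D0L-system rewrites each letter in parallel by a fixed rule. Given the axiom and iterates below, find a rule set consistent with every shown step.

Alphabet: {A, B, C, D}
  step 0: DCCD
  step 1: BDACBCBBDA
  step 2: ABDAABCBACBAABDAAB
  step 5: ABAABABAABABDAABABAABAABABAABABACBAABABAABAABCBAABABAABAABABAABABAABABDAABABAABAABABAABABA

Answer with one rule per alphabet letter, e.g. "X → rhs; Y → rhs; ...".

A->AB, B->A, C->CB, D->BDA

  step 1 ⇒ step 2: BDACBCBBDA ⇒ A·BDA·AB·CB·A·CB·A·A·BDA·AB
    A ↦ AB
    B ↦ A
    C ↦ CB
    D ↦ BDA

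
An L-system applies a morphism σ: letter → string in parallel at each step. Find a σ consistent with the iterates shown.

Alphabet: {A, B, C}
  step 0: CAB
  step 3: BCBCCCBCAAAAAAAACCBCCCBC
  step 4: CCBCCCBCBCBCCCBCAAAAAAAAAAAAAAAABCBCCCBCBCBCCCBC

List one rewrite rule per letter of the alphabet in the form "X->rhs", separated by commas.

A->AA, B->CC, C->BC

  step 3 ⇒ step 4: BCBCCCBCAAAAAAAACCBCCCBC ⇒ CC·BC·CC·BC·BC·BC·CC·BC·AA·AA·AA·AA·AA·AA·AA·AA·BC·BC·CC·BC·BC·BC·CC·BC
    A ↦ AA
    B ↦ CC
    C ↦ BC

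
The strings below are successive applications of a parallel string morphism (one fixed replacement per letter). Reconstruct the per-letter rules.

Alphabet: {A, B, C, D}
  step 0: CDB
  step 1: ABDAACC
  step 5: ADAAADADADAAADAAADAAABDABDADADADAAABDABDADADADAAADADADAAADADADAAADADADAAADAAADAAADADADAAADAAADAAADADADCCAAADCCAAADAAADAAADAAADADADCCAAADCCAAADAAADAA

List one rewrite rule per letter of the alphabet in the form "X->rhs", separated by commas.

A->AD, B->CC, C->ABD, D->AA

  step 0 ⇒ step 1: CDB ⇒ ABD·AA·CC
    B ↦ CC
    C ↦ ABD
    D ↦ AA
    A ↦ AD  (constrained at step 1)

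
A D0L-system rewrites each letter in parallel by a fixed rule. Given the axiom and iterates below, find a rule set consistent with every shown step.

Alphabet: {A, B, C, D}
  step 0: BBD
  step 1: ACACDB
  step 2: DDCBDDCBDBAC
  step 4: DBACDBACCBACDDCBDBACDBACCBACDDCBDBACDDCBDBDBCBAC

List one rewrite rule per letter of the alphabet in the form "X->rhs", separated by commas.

A->DD, B->AC, C->CB, D->DB

  step 1 ⇒ step 2: ACACDB ⇒ DD·CB·DD·CB·DB·AC
    A ↦ DD
    B ↦ AC
    C ↦ CB
    D ↦ DB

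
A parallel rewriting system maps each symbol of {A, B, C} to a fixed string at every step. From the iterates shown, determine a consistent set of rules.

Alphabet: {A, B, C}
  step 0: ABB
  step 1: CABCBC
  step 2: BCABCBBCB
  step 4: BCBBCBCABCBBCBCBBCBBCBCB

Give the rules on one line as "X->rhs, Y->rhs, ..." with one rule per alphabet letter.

A->CA, B->BC, C->B

  step 1 ⇒ step 2: CABCBC ⇒ B·CA·BC·B·BC·B
    A ↦ CA
    B ↦ BC
    C ↦ B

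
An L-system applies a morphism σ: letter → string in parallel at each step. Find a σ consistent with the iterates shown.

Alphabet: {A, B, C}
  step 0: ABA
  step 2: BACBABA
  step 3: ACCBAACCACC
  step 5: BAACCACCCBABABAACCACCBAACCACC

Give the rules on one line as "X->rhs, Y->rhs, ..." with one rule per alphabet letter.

  step 2 ⇒ step 3: BACBABA ⇒ AC·C·BA·AC·C·AC·C
    A ↦ C
    B ↦ AC
    C ↦ BA

A->C, B->AC, C->BA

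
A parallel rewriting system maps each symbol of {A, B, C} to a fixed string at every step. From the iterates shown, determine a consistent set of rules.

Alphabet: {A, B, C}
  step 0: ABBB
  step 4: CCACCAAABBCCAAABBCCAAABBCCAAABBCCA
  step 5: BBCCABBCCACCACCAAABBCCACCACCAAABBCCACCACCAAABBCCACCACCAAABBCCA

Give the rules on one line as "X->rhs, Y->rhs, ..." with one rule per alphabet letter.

  step 4 ⇒ step 5: CCACCAAABBCCAAABBCCAAABBCCAAABBCCA ⇒ B·B·CCA·B·B·CCA·CCA·CCA·A·A·B·B·CCA·CCA·CCA·A·A·B·B·CCA·CCA·CCA·A·A·B·B·CCA·CCA·CCA·A·A·B·B·CCA
    A ↦ CCA
    B ↦ A
    C ↦ B

A->CCA, B->A, C->B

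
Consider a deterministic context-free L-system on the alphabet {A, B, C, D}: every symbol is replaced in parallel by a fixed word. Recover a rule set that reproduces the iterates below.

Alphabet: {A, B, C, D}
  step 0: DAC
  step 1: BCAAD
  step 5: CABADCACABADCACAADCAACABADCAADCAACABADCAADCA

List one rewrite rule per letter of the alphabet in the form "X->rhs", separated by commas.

  step 0 ⇒ step 1: DAC ⇒ B·CA·AD
    A ↦ CA
    C ↦ AD
    D ↦ B
    B ↦ A  (constrained at step 1)

A->CA, B->A, C->AD, D->B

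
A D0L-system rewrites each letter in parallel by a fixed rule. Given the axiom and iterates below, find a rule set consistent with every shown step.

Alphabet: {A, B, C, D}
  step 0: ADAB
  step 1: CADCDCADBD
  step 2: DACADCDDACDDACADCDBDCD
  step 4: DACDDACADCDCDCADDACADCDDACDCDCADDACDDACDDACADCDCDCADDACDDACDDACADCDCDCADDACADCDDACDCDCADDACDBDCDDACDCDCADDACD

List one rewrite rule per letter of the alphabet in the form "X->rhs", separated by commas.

A->CAD, B->BD, C->DA, D->CD

  step 1 ⇒ step 2: CADCDCADBD ⇒ DA·CAD·CD·DA·CD·DA·CAD·CD·BD·CD
    A ↦ CAD
    B ↦ BD
    C ↦ DA
    D ↦ CD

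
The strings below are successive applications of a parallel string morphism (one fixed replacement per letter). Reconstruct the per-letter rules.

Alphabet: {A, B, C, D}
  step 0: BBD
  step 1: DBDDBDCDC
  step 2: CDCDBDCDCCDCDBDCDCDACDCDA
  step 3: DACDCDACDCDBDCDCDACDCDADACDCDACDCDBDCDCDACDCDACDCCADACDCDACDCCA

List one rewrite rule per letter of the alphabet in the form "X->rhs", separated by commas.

  step 2 ⇒ step 3: CDCDBDCDCCDCDBDCDCDACDCDA ⇒ DA·CDC·DA·CDC·DBD·CDC·DA·CDC·DA·DA·CDC·DA·CDC·DBD·CDC·DA·CDC·DA·CDC·CA·DA·CDC·DA·CDC·CA
    A ↦ CA
    B ↦ DBD
    C ↦ DA
    D ↦ CDC

A->CA, B->DBD, C->DA, D->CDC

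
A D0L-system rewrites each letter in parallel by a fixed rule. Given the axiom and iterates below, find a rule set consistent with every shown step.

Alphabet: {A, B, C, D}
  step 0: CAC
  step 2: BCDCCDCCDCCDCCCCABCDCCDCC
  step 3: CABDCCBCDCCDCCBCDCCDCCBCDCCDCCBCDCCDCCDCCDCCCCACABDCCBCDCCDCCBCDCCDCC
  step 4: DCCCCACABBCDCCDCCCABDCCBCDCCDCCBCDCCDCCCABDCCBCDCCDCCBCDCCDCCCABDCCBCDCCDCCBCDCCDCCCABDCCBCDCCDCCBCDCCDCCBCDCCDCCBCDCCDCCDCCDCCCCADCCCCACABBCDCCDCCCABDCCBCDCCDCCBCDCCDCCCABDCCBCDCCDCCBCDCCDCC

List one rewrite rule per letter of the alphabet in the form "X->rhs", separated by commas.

A->CCA, B->CAB, C->DCC, D->BC

  step 3 ⇒ step 4: CABDCCBCDCCDCCBCDCCDCCBCDCCDCCBCDCCDCCDCCDCCCCACABDCCBCDCCDCCBCDCCDCC ⇒ DCC·CCA·CAB·BC·DCC·DCC·CAB·DCC·BC·DCC·DCC·BC·DCC·DCC·CAB·DCC·BC·DCC·DCC·BC·DCC·DCC·CAB·DCC·BC·DCC·DCC·BC·DCC·DCC·CAB·DCC·BC·DCC·DCC·BC·DCC·DCC·BC·DCC·DCC·BC·DCC·DCC·DCC·DCC·CCA·DCC·CCA·CAB·BC·DCC·DCC·CAB·DCC·BC·DCC·DCC·BC·DCC·DCC·CAB·DCC·BC·DCC·DCC·BC·DCC·DCC
    A ↦ CCA
    B ↦ CAB
    C ↦ DCC
    D ↦ BC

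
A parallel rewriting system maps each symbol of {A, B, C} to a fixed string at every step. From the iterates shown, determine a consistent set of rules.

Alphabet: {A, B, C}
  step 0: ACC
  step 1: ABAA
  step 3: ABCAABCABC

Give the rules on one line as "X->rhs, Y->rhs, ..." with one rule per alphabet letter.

  step 0 ⇒ step 1: ACC ⇒ AB·A·A
    A ↦ AB
    C ↦ A
    B ↦ C  (constrained at step 1)

A->AB, B->C, C->A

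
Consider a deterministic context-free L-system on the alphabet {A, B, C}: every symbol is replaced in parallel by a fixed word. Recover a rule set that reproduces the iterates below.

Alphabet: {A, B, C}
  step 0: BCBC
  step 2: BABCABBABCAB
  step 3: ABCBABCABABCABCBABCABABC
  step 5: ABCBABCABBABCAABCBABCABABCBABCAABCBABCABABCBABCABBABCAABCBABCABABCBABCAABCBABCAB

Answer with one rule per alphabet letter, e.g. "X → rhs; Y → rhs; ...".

  step 2 ⇒ step 3: BABCABBABCAB ⇒ ABC·B·ABC·A·B·ABC·ABC·B·ABC·A·B·ABC
    A ↦ B
    B ↦ ABC
    C ↦ A

A->B, B->ABC, C->A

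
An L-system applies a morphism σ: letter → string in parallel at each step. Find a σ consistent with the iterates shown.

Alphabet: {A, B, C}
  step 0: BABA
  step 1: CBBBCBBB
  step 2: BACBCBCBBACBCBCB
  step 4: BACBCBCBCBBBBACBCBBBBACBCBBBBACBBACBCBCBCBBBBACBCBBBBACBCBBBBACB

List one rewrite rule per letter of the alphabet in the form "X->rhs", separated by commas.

A->BB, B->CB, C->BA

  step 1 ⇒ step 2: CBBBCBBB ⇒ BA·CB·CB·CB·BA·CB·CB·CB
    B ↦ CB
    C ↦ BA
  step 0 ⇒ step 1: BABA ⇒ CB·BB·CB·BB
    A ↦ BB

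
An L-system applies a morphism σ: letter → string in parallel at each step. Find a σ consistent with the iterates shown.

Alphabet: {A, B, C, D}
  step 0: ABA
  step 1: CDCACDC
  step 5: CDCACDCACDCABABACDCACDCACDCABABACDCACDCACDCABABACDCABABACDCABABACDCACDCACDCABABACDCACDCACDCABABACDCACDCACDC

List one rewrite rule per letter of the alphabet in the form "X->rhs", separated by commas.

A->CDC, B->A, C->A, D->BAB

  step 0 ⇒ step 1: ABA ⇒ CDC·A·CDC
    A ↦ CDC
    B ↦ A
    C ↦ A  (constrained at step 1)
    D ↦ BAB  (constrained at step 1)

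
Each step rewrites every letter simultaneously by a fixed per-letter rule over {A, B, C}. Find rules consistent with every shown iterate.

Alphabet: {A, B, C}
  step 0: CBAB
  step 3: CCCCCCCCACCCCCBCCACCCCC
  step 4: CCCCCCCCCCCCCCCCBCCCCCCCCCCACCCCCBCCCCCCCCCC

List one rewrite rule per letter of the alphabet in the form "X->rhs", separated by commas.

A->B, B->AC, C->CC

  step 3 ⇒ step 4: CCCCCCCCACCCCCBCCACCCCC ⇒ CC·CC·CC·CC·CC·CC·CC·CC·B·CC·CC·CC·CC·CC·AC·CC·CC·B·CC·CC·CC·CC·CC
    A ↦ B
    B ↦ AC
    C ↦ CC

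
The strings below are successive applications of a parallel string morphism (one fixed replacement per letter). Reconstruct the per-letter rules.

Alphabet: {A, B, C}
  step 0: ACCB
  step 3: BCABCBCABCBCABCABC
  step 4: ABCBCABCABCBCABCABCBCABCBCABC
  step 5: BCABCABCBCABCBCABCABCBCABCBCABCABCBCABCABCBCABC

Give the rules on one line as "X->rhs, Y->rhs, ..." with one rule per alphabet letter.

A->BC, B->A, C->BC

  step 4 ⇒ step 5: ABCBCABCABCBCABCABCBCABCBCABC ⇒ BC·A·BC·A·BC·BC·A·BC·BC·A·BC·A·BC·BC·A·BC·BC·A·BC·A·BC·BC·A·BC·A·BC·BC·A·BC
    A ↦ BC
    B ↦ A
    C ↦ BC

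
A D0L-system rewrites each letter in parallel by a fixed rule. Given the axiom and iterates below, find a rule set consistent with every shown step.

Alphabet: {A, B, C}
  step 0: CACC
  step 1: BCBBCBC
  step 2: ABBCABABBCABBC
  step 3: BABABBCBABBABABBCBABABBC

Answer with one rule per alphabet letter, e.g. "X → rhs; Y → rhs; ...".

A->B, B->AB, C->BC

  step 2 ⇒ step 3: ABBCABABBCABBC ⇒ B·AB·AB·BC·B·AB·B·AB·AB·BC·B·AB·AB·BC
    A ↦ B
    B ↦ AB
    C ↦ BC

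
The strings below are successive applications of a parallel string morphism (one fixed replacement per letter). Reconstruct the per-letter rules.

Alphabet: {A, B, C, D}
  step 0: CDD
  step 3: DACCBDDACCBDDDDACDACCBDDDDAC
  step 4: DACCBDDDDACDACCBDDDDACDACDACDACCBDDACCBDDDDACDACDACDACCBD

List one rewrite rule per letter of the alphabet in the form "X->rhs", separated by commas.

  step 3 ⇒ step 4: DACCBDDACCBDDDDACDACCBDDDDAC ⇒ DAC·CB·D·D·D·DAC·DAC·CB·D·D·D·DAC·DAC·DAC·DAC·CB·D·DAC·CB·D·D·D·DAC·DAC·DAC·DAC·CB·D
    A ↦ CB
    B ↦ D
    C ↦ D
    D ↦ DAC

A->CB, B->D, C->D, D->DAC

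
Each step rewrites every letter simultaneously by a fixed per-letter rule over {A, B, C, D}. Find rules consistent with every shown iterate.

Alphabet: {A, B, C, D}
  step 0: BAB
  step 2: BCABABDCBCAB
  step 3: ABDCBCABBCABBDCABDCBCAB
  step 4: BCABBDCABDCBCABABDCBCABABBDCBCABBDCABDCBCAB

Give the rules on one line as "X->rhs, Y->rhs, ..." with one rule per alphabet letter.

  step 3 ⇒ step 4: ABDCBCABBCABBDCABDCBCAB ⇒ BC·AB·B·DC·AB·DC·BC·AB·AB·DC·BC·AB·AB·B·DC·BC·AB·B·DC·AB·DC·BC·AB
    A ↦ BC
    B ↦ AB
    C ↦ DC
    D ↦ B

A->BC, B->AB, C->DC, D->B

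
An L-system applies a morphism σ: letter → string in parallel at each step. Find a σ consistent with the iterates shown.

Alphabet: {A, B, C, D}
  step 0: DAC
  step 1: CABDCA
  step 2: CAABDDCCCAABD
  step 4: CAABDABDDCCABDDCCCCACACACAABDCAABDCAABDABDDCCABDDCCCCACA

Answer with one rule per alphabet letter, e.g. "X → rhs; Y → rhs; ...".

A->ABD, B->DC, C->CA, D->C

  step 1 ⇒ step 2: CABDCA ⇒ CA·ABD·DC·C·CA·ABD
    A ↦ ABD
    B ↦ DC
    C ↦ CA
    D ↦ C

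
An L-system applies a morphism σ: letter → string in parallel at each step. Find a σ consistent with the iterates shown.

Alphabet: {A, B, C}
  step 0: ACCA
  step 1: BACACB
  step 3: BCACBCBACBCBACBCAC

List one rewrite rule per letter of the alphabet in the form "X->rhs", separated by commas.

  step 0 ⇒ step 1: ACCA ⇒ B·AC·AC·B
    A ↦ B
    C ↦ AC
    B ↦ BC  (constrained at step 1)

A->B, B->BC, C->AC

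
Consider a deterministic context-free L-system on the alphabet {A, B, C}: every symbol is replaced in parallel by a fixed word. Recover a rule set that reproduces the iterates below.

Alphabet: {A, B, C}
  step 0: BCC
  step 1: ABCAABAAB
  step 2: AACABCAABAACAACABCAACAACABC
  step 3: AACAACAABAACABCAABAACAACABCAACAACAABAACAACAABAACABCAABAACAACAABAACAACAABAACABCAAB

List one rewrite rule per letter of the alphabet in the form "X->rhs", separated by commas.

A->AAC, B->ABC, C->AAB

  step 2 ⇒ step 3: AACABCAABAACAACABCAACAACABC ⇒ AAC·AAC·AAB·AAC·ABC·AAB·AAC·AAC·ABC·AAC·AAC·AAB·AAC·AAC·AAB·AAC·ABC·AAB·AAC·AAC·AAB·AAC·AAC·AAB·AAC·ABC·AAB
    A ↦ AAC
    B ↦ ABC
    C ↦ AAB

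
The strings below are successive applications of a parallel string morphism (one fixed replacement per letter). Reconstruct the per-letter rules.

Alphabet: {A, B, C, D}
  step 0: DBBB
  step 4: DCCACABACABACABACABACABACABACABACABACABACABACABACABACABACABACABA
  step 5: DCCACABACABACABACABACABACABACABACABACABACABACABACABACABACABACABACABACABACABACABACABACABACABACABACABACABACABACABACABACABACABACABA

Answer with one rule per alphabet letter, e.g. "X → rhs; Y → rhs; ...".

  step 4 ⇒ step 5: DCCACABACABACABACABACABACABACABACABACABACABACABACABACABACABACABA ⇒ DC·CA·CA·BA·CA·BA·CA·BA·CA·BA·CA·BA·CA·BA·CA·BA·CA·BA·CA·BA·CA·BA·CA·BA·CA·BA·CA·BA·CA·BA·CA·BA·CA·BA·CA·BA·CA·BA·CA·BA·CA·BA·CA·BA·CA·BA·CA·BA·CA·BA·CA·BA·CA·BA·CA·BA·CA·BA·CA·BA·CA·BA·CA·BA
    A ↦ BA
    B ↦ CA
    C ↦ CA
    D ↦ DC

A->BA, B->CA, C->CA, D->DC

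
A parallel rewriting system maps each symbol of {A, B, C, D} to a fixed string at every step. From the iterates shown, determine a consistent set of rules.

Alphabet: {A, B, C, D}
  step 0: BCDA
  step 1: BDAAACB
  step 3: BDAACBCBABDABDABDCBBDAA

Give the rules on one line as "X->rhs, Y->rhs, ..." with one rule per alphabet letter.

A->CB, B->BD, C->A, D->AA

  step 0 ⇒ step 1: BCDA ⇒ BD·A·AA·CB
    A ↦ CB
    B ↦ BD
    C ↦ A
    D ↦ AA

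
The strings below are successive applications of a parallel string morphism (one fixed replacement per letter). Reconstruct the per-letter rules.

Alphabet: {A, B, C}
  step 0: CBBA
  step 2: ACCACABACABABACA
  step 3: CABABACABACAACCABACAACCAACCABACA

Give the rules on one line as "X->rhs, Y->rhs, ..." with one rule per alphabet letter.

A->CA, B->AC, C->BA

  step 2 ⇒ step 3: ACCACABACABABACA ⇒ CA·BA·BA·CA·BA·CA·AC·CA·BA·CA·AC·CA·AC·CA·BA·CA
    A ↦ CA
    B ↦ AC
    C ↦ BA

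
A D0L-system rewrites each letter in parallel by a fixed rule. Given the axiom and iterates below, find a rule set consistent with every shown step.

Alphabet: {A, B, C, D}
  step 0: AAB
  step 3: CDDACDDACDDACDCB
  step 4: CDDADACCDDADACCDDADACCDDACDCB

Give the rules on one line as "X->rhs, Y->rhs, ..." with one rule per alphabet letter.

  step 3 ⇒ step 4: CDDACDDACDDACDCB ⇒ CD·DA·DA·C·CD·DA·DA·C·CD·DA·DA·C·CD·DA·CD·CB
    A ↦ C
    B ↦ CB
    C ↦ CD
    D ↦ DA

A->C, B->CB, C->CD, D->DA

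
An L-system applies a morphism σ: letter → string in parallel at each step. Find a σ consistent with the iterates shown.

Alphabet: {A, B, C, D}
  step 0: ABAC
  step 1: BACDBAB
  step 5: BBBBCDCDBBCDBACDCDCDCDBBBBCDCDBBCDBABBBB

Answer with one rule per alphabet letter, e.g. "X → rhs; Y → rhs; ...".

  step 0 ⇒ step 1: ABAC ⇒ BA·CD·BA·B
    A ↦ BA
    B ↦ CD
    C ↦ B
    D ↦ B  (constrained at step 1)

A->BA, B->CD, C->B, D->B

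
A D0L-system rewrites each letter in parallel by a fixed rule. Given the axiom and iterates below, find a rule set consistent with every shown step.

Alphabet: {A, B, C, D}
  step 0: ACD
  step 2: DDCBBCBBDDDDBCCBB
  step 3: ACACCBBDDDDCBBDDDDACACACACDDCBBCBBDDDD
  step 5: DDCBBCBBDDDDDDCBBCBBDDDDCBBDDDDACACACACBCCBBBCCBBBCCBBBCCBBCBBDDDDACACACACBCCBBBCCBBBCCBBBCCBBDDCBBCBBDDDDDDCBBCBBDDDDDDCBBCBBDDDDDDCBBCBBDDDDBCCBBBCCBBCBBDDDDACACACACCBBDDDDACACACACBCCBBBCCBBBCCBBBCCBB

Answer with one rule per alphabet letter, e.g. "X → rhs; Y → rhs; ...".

A->BC, B->DD, C->CBB, D->AC

  step 2 ⇒ step 3: DDCBBCBBDDDDBCCBB ⇒ AC·AC·CBB·DD·DD·CBB·DD·DD·AC·AC·AC·AC·DD·CBB·CBB·DD·DD
    B ↦ DD
    C ↦ CBB
    D ↦ AC
    A ↦ BC  (constrained at step 0)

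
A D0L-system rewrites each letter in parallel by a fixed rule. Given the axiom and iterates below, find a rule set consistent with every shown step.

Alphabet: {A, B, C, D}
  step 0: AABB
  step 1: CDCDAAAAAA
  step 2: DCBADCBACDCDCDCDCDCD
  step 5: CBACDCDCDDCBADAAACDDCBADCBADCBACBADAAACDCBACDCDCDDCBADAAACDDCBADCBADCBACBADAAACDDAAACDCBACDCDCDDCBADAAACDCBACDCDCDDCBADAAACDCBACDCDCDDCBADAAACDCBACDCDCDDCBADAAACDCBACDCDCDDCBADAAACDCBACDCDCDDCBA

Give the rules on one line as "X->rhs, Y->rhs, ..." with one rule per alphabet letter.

A->CD, B->AAA, C->D, D->CBA

  step 1 ⇒ step 2: CDCDAAAAAA ⇒ D·CBA·D·CBA·CD·CD·CD·CD·CD·CD
    A ↦ CD
    C ↦ D
    D ↦ CBA
  step 0 ⇒ step 1: AABB ⇒ CD·CD·AAA·AAA
    B ↦ AAA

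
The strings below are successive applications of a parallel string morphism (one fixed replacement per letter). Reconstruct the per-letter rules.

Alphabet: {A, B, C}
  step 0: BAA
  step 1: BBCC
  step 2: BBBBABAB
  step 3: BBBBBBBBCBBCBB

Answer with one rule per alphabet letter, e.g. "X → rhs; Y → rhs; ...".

  step 2 ⇒ step 3: BBBBABAB ⇒ BB·BB·BB·BB·C·BB·C·BB
    A ↦ C
    B ↦ BB
  step 1 ⇒ step 2: BBCC ⇒ BB·BB·AB·AB
    C ↦ AB

A->C, B->BB, C->AB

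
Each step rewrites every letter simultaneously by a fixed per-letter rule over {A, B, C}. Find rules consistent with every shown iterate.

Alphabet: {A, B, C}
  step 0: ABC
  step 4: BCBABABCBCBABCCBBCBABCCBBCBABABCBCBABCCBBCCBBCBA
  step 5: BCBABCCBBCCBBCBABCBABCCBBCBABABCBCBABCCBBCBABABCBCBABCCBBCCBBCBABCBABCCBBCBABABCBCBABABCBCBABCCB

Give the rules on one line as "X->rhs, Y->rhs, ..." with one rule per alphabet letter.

  step 4 ⇒ step 5: BCBABABCBCBABCCBBCBABCCBBCBABABCBCBABCCBBCCBBCBA ⇒ BC·BA·BC·CB·BC·CB·BC·BA·BC·BA·BC·CB·BC·BA·BA·BC·BC·BA·BC·CB·BC·BA·BA·BC·BC·BA·BC·CB·BC·CB·BC·BA·BC·BA·BC·CB·BC·BA·BA·BC·BC·BA·BA·BC·BC·BA·BC·CB
    A ↦ CB
    B ↦ BC
    C ↦ BA

A->CB, B->BC, C->BA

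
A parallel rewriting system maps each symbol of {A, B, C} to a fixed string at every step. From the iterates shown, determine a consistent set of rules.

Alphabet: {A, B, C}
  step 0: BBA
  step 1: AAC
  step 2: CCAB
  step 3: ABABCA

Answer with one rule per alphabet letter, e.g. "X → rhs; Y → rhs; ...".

A->C, B->A, C->AB

  step 2 ⇒ step 3: CCAB ⇒ AB·AB·C·A
    A ↦ C
    B ↦ A
    C ↦ AB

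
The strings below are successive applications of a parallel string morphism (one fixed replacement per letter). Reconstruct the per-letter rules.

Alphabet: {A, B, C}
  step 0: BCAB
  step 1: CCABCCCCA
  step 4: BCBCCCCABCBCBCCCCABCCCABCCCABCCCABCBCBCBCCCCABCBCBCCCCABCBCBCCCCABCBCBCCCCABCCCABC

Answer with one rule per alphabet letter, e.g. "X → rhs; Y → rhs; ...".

  step 0 ⇒ step 1: BCAB ⇒ CCA·BC·C·CCA
    A ↦ C
    B ↦ CCA
    C ↦ BC

A->C, B->CCA, C->BC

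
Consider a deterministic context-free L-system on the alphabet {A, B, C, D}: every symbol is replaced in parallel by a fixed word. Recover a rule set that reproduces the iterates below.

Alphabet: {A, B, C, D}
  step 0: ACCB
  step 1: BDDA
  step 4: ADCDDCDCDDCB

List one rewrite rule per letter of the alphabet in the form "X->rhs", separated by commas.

  step 0 ⇒ step 1: ACCB ⇒ B·D·D·A
    A ↦ B
    B ↦ A
    C ↦ D
    D ↦ DC  (constrained at step 1)

A->B, B->A, C->D, D->DC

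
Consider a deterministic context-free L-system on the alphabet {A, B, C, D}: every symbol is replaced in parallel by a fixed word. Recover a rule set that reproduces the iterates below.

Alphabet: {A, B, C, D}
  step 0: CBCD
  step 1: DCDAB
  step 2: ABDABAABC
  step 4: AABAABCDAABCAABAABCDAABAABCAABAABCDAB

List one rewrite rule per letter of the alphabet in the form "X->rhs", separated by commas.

  step 1 ⇒ step 2: DCDAB ⇒ AB·D·AB·AAB·C
    A ↦ AAB
    B ↦ C
    C ↦ D
    D ↦ AB

A->AAB, B->C, C->D, D->AB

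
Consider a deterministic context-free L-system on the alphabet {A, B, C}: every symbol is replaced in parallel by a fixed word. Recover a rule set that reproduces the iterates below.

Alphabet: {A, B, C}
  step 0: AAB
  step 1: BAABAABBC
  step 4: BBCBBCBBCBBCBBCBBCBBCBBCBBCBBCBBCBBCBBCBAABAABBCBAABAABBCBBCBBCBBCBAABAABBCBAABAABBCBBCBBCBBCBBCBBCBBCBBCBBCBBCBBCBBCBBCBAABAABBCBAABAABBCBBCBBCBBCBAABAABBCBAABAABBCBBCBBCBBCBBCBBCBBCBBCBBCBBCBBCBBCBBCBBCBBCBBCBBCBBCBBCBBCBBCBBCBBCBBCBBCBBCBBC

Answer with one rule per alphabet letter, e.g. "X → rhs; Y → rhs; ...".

A->BAA, B->BBC, C->BBC

  step 0 ⇒ step 1: AAB ⇒ BAA·BAA·BBC
    A ↦ BAA
    B ↦ BBC
    C ↦ BBC  (constrained at step 1)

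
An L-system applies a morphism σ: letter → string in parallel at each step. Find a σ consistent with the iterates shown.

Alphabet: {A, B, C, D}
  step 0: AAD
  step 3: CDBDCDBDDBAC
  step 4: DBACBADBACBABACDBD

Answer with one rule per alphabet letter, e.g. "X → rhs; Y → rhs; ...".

A->DB, B->C, C->D, D->BA

  step 3 ⇒ step 4: CDBDCDBDDBAC ⇒ D·BA·C·BA·D·BA·C·BA·BA·C·DB·D
    A ↦ DB
    B ↦ C
    C ↦ D
    D ↦ BA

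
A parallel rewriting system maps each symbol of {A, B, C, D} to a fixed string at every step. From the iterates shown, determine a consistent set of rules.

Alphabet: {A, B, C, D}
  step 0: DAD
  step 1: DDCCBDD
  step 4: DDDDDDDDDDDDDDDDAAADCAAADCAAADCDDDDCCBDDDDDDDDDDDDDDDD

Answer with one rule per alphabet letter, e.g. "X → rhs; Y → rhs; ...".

A->CCB, B->ADC, C->A, D->DD

  step 0 ⇒ step 1: DAD ⇒ DD·CCB·DD
    A ↦ CCB
    D ↦ DD
    B ↦ ADC  (constrained at step 1)
    C ↦ A  (constrained at step 1)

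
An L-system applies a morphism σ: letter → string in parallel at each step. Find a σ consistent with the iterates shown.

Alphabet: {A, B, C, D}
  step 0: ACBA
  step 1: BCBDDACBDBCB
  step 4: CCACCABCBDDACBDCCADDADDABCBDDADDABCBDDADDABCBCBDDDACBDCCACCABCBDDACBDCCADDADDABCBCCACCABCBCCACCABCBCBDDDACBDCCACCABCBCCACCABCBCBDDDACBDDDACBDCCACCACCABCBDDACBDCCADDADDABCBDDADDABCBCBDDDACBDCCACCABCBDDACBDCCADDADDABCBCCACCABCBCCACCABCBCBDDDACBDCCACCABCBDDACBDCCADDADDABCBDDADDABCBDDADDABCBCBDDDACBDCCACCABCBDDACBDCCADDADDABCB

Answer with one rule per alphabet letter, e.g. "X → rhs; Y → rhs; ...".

  step 0 ⇒ step 1: ACBA ⇒ BCB·DDA·CBD·BCB
    A ↦ BCB
    B ↦ CBD
    C ↦ DDA
    D ↦ CCA  (constrained at step 1)

A->BCB, B->CBD, C->DDA, D->CCA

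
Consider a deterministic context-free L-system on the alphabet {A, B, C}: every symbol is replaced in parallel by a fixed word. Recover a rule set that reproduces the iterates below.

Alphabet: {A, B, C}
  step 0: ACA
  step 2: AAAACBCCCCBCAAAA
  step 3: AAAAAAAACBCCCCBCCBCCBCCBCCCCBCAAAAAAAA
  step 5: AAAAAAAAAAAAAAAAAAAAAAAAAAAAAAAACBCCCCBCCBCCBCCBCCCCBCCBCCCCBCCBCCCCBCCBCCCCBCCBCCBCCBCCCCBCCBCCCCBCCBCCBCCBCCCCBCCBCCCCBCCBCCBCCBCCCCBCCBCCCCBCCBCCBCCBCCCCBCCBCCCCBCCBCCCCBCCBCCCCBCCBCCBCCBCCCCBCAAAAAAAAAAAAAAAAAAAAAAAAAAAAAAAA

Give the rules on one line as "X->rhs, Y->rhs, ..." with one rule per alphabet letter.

  step 2 ⇒ step 3: AAAACBCCCCBCAAAA ⇒ AA·AA·AA·AA·CBC·CC·CBC·CBC·CBC·CBC·CC·CBC·AA·AA·AA·AA
    A ↦ AA
    B ↦ CC
    C ↦ CBC

A->AA, B->CC, C->CBC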